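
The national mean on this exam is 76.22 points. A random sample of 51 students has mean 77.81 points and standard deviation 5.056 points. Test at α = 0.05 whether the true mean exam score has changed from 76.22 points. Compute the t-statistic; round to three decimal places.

H0: μ = 76.22; H1: μ ≠ 76.22 (one-sample t-test, two-sided).
t = (x̄ − μ₀)/(s/√n) = (77.81 − 76.22)/(5.056/√51) = 2.246
df = n − 1 = 50
Two-sided p-value ≈ 0.0292
Since p ≈ 0.0292 < α = 0.05, reject H0; the evidence is statistically significant.

2.246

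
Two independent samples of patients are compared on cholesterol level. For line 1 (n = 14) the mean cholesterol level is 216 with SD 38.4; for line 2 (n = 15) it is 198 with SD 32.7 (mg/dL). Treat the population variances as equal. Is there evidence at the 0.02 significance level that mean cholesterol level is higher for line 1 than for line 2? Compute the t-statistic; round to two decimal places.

Let group 1 = line 1, group 2 = line 2. H0: μ_1 = μ_2; H1: μ_1 > μ_2 (two-sample pooled-variance t-test, right-tailed).
s_p² = [(14−1)·38.4² + (15−1)·32.7²]/(14+15−2) = 1264.42
t = (216 − 198)/√[1264.42·(1/14 + 1/15)] = 1.36
df = n₁ + n₂ − 2 = 27
p-value = P(T ≥ 1.36) ≈ 0.0922
Since p ≈ 0.0922 > α = 0.02, fail to reject H0; the data do not provide sufficient evidence against H0.

1.36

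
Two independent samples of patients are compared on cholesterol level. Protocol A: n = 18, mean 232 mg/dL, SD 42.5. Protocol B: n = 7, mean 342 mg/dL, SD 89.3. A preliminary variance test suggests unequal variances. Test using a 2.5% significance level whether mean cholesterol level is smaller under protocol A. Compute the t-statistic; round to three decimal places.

-3.124

Let group 1 = protocol A, group 2 = protocol B. H0: μ_1 = μ_2; H1: μ_1 < μ_2 (Welch's two-sample t-test, left-tailed).
t = (x̄_1 − x̄_2)/√(s_1²/n_1 + s_2²/n_2) = (232 − 342)/√(42.5²/18 + 89.3²/7) = -3.124
Welch–Satterthwaite df ≈ 7.08
p-value = P(T ≤ -3.124) ≈ 0.008
Since p ≈ 0.008 < α = 0.025, reject H0; the evidence is statistically significant.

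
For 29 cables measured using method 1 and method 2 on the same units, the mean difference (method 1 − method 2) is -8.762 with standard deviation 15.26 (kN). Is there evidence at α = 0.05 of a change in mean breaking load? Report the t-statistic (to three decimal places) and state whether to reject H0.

t = -3.092; reject H0

H0: μ_d = 0; H1: μ_d ≠ 0 (paired t-test on the differences, two-sided).
t = d̄/(s_d/√n) = -8.762/(15.26/√29) = -3.092
df = n − 1 = 28
Two-sided p-value ≈ 0.0045
Since p ≈ 0.0045 < α = 0.05, reject H0; the evidence is statistically significant.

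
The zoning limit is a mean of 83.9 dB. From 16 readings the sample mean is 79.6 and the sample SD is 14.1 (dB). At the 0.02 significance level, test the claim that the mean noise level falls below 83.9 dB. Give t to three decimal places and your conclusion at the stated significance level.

t = -1.220; fail to reject H0

H0: μ = 83.9; H1: μ < 83.9 (one-sample t-test, left-tailed).
t = (x̄ − μ₀)/(s/√n) = (79.6 − 83.9)/(14.1/√16) = -1.220
df = n − 1 = 15
p-value = P(T ≤ -1.220) ≈ 0.1207
Since p ≈ 0.1207 > α = 0.02, fail to reject H0; the data do not provide sufficient evidence against H0.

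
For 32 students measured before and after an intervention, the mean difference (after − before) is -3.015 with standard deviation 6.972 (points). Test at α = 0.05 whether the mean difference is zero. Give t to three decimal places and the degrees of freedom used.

t = -2.446, df = 31

H0: μ_d = 0; H1: μ_d ≠ 0 (paired t-test on the differences, two-sided).
t = d̄/(s_d/√n) = -3.015/(6.972/√32) = -2.446
df = n − 1 = 31
Two-sided p-value ≈ 0.0203
Since p ≈ 0.0203 < α = 0.05, reject H0; the data support H1.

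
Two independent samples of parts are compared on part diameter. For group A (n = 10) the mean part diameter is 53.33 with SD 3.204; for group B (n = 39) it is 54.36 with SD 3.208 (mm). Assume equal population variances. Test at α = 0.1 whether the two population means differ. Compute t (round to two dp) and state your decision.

t = -0.91; fail to reject H0

Let group 1 = group A, group 2 = group B. H0: μ_1 = μ_2; H1: μ_1 ≠ μ_2 (two-sample pooled-variance t-test, two-sided).
s_p² = [(10−1)·3.204² + (39−1)·3.208²]/(10+39−2) = 10.2864
t = (53.33 − 54.36)/√[10.2864·(1/10 + 1/39)] = -0.91
df = n₁ + n₂ − 2 = 47
Two-sided p-value ≈ 0.370
Since p ≈ 0.370 > α = 0.1, fail to reject H0; the evidence is not statistically significant.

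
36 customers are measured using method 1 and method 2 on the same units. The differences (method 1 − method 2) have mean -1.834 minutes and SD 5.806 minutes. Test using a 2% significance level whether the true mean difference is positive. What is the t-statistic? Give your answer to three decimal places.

-1.895

H0: μ_d = 0; H1: μ_d > 0 (paired t-test on the differences, right-tailed).
t = d̄/(s_d/√n) = -1.834/(5.806/√36) = -1.895
df = n − 1 = 35
p-value = P(T ≥ -1.895) ≈ 0.9668
Since p ≈ 0.9668 > α = 0.02, fail to reject H0; the data do not provide sufficient evidence against H0.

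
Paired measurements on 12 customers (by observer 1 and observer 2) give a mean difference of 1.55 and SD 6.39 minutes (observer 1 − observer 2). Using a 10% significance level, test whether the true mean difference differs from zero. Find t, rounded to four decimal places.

0.8403

H0: μ_d = 0; H1: μ_d ≠ 0 (paired t-test on the differences, two-sided).
t = d̄/(s_d/√n) = 1.55/(6.39/√12) = 0.8403
df = n − 1 = 11
Two-sided p-value ≈ 0.4186
Since p ≈ 0.4186 > α = 0.1, fail to reject H0; the evidence is not statistically significant.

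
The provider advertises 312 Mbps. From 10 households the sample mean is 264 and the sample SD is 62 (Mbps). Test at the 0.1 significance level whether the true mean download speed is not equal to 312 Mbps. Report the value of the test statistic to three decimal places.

-2.448

H0: μ = 312; H1: μ ≠ 312 (one-sample t-test, two-sided).
t = (x̄ − μ₀)/(s/√n) = (264 − 312)/(62/√10) = -2.448
df = n − 1 = 9
Two-sided p-value ≈ 0.037
Since p ≈ 0.037 < α = 0.1, reject H0; the data support H1.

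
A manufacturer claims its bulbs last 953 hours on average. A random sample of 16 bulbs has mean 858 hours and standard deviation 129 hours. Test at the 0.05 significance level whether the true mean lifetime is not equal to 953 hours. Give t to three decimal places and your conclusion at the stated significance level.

H0: μ = 953; H1: μ ≠ 953 (one-sample t-test, two-sided).
t = (x̄ − μ₀)/(s/√n) = (858 − 953)/(129/√16) = -2.946
df = n − 1 = 15
Two-sided p-value ≈ 0.0100
Since p ≈ 0.0100 < α = 0.05, reject H0; the evidence is statistically significant.

t = -2.946; reject H0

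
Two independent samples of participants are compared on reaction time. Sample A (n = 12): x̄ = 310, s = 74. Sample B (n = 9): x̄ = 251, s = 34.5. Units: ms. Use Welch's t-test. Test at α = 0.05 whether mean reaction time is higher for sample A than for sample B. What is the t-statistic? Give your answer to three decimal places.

Let group 1 = sample A, group 2 = sample B. H0: μ_1 = μ_2; H1: μ_1 > μ_2 (Welch's two-sample t-test, right-tailed).
t = (x̄_1 − x̄_2)/√(s_1²/n_1 + s_2²/n_2) = (310 − 251)/√(74²/12 + 34.5²/9) = 2.432
Welch–Satterthwaite df ≈ 16.41
p-value = P(T ≥ 2.432) ≈ 0.0134
Since p ≈ 0.0134 < α = 0.05, reject H0; the data support H1.

2.432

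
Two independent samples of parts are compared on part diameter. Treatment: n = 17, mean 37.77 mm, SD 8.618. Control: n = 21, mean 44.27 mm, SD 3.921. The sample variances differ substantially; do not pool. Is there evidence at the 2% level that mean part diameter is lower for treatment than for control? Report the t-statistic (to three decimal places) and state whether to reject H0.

t = -2.878; reject H0

Let group 1 = treatment, group 2 = control. H0: μ_1 = μ_2; H1: μ_1 < μ_2 (Welch's two-sample t-test, left-tailed).
t = (x̄_1 − x̄_2)/√(s_1²/n_1 + s_2²/n_2) = (37.77 − 44.27)/√(8.618²/17 + 3.921²/21) = -2.878
Welch–Satterthwaite df ≈ 21.33
p-value = P(T ≤ -2.878) ≈ 0.0045
Since p ≈ 0.0045 < α = 0.02, reject H0; the data support H1.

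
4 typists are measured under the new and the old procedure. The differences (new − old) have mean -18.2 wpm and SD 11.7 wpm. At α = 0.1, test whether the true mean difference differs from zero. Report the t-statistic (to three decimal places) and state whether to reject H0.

H0: μ_d = 0; H1: μ_d ≠ 0 (paired t-test on the differences, two-sided).
t = d̄/(s_d/√n) = -18.2/(11.7/√4) = -3.111
df = n − 1 = 3
Two-sided p-value ≈ 0.053
Since p ≈ 0.053 < α = 0.1, reject H0; the evidence is statistically significant.

t = -3.111; reject H0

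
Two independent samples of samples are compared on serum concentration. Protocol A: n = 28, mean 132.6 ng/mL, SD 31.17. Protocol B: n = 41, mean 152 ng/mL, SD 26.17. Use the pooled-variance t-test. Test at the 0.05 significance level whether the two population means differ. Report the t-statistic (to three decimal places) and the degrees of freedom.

t = -2.797, df = 67

Let group 1 = protocol A, group 2 = protocol B. H0: μ_1 = μ_2; H1: μ_1 ≠ μ_2 (two-sample pooled-variance t-test, two-sided).
s_p² = [(28−1)·31.17² + (41−1)·26.17²]/(28+41−2) = 800.405
t = (132.6 − 152)/√[800.405·(1/28 + 1/41)] = -2.797
df = n₁ + n₂ − 2 = 67
Two-sided p-value ≈ 0.007
Since p ≈ 0.007 < α = 0.05, reject H0; the data support H1.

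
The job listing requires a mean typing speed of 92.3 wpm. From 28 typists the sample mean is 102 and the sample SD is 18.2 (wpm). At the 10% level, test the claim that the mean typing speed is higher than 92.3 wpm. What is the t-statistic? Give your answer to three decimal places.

2.820

H0: μ = 92.3; H1: μ > 92.3 (one-sample t-test, right-tailed).
t = (x̄ − μ₀)/(s/√n) = (102 − 92.3)/(18.2/√28) = 2.820
df = n − 1 = 27
p-value = P(T ≥ 2.820) ≈ 0.004
Since p ≈ 0.004 < α = 0.1, reject H0; the data support H1.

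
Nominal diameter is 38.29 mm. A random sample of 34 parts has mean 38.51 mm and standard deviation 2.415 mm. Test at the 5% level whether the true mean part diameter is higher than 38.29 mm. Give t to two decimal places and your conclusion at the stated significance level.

H0: μ = 38.29; H1: μ > 38.29 (one-sample t-test, right-tailed).
t = (x̄ − μ₀)/(s/√n) = (38.51 − 38.29)/(2.415/√34) = 0.53
df = n − 1 = 33
p-value = P(T ≥ 0.53) ≈ 0.299
Since p ≈ 0.299 > α = 0.05, fail to reject H0; the evidence is not statistically significant.

t = 0.53; fail to reject H0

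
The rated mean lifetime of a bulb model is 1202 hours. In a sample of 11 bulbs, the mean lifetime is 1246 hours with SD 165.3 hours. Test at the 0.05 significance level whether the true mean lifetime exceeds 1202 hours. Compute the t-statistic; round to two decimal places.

H0: μ = 1202; H1: μ > 1202 (one-sample t-test, right-tailed).
t = (x̄ − μ₀)/(s/√n) = (1246 − 1202)/(165.3/√11) = 0.88
df = n − 1 = 10
p-value = P(T ≥ 0.88) ≈ 0.1990
Since p ≈ 0.1990 > α = 0.05, fail to reject H0; the data do not provide sufficient evidence against H0.

0.88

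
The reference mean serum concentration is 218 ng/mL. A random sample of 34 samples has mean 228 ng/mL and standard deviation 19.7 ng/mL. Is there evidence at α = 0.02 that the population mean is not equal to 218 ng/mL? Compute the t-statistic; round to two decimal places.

H0: μ = 218; H1: μ ≠ 218 (one-sample t-test, two-sided).
t = (x̄ − μ₀)/(s/√n) = (228 − 218)/(19.7/√34) = 2.96
df = n − 1 = 33
Two-sided p-value ≈ 0.006
Since p ≈ 0.006 < α = 0.02, reject H0; the evidence is statistically significant.

2.96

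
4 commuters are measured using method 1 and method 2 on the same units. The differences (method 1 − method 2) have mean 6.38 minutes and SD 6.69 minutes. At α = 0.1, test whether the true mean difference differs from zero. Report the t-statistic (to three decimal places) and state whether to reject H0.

t = 1.907; fail to reject H0

H0: μ_d = 0; H1: μ_d ≠ 0 (paired t-test on the differences, two-sided).
t = d̄/(s_d/√n) = 6.38/(6.69/√4) = 1.907
df = n − 1 = 3
Two-sided p-value ≈ 0.1525
Since p ≈ 0.1525 > α = 0.1, fail to reject H0; the data do not provide sufficient evidence against H0.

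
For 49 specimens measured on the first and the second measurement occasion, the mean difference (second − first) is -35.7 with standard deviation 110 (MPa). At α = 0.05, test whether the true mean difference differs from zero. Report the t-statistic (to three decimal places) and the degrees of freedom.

t = -2.272, df = 48

H0: μ_d = 0; H1: μ_d ≠ 0 (paired t-test on the differences, two-sided).
t = d̄/(s_d/√n) = -35.7/(110/√49) = -2.272
df = n − 1 = 48
Two-sided p-value ≈ 0.028
Since p ≈ 0.028 < α = 0.05, reject H0; the evidence is statistically significant.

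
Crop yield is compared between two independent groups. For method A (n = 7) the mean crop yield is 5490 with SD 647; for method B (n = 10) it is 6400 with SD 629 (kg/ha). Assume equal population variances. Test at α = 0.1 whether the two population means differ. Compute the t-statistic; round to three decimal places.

-2.902

Let group 1 = method A, group 2 = method B. H0: μ_1 = μ_2; H1: μ_1 ≠ μ_2 (two-sample pooled-variance t-test, two-sided).
s_p² = [(7−1)·647² + (10−1)·629²]/(7+10−2) = 404828
t = (5490 − 6400)/√[404828·(1/7 + 1/10)] = -2.902
df = n₁ + n₂ − 2 = 15
Two-sided p-value ≈ 0.011
Since p ≈ 0.011 < α = 0.1, reject H0; the data support H1.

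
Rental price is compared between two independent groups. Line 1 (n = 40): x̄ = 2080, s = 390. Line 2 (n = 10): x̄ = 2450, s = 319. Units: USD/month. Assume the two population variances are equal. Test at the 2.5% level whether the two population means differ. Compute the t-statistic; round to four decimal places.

-2.7707

Let group 1 = line 1, group 2 = line 2. H0: μ_1 = μ_2; H1: μ_1 ≠ μ_2 (two-sample pooled-variance t-test, two-sided).
s_p² = [(40−1)·390² + (10−1)·319²]/(40+10−2) = 142661
t = (2080 − 2450)/√[142661·(1/40 + 1/10)] = -2.7707
df = n₁ + n₂ − 2 = 48
Two-sided p-value ≈ 0.008
Since p ≈ 0.008 < α = 0.025, reject H0; the evidence is statistically significant.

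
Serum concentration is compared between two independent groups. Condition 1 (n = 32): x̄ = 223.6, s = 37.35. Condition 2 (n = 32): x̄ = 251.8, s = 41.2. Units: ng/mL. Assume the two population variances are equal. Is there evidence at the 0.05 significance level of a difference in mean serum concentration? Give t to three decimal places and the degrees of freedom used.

t = -2.869, df = 62

Let group 1 = condition 1, group 2 = condition 2. H0: μ_1 = μ_2; H1: μ_1 ≠ μ_2 (two-sample pooled-variance t-test, two-sided).
s_p² = [(32−1)·37.35² + (32−1)·41.2²]/(32+32−2) = 1546.23
t = (223.6 − 251.8)/√[1546.23·(1/32 + 1/32)] = -2.869
df = n₁ + n₂ − 2 = 62
Two-sided p-value ≈ 0.0056
Since p ≈ 0.0056 < α = 0.05, reject H0; the data support H1.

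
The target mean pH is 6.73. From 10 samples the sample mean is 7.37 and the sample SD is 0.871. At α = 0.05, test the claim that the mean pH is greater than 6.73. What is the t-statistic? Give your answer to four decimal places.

2.3236

H0: μ = 6.73; H1: μ > 6.73 (one-sample t-test, right-tailed).
t = (x̄ − μ₀)/(s/√n) = (7.37 − 6.73)/(0.871/√10) = 2.3236
df = n − 1 = 9
p-value = P(T ≥ 2.3236) ≈ 0.023
Since p ≈ 0.023 < α = 0.05, reject H0; the data support H1.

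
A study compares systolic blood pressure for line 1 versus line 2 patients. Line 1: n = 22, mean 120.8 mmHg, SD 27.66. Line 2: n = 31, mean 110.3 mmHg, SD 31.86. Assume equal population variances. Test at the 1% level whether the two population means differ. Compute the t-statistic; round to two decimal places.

1.25

Let group 1 = line 1, group 2 = line 2. H0: μ_1 = μ_2; H1: μ_1 ≠ μ_2 (two-sample pooled-variance t-test, two-sided).
s_p² = [(22−1)·27.66² + (31−1)·31.86²]/(22+31−2) = 912.125
t = (120.8 − 110.3)/√[912.125·(1/22 + 1/31)] = 1.25
df = n₁ + n₂ − 2 = 51
Two-sided p-value ≈ 0.218
Since p ≈ 0.218 > α = 0.01, fail to reject H0; the data do not provide sufficient evidence against H0.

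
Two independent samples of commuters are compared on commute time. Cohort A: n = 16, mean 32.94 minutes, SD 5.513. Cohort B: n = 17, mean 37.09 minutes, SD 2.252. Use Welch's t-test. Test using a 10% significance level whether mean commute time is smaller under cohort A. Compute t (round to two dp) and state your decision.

Let group 1 = cohort A, group 2 = cohort B. H0: μ_1 = μ_2; H1: μ_1 < μ_2 (Welch's two-sample t-test, left-tailed).
t = (x̄_1 − x̄_2)/√(s_1²/n_1 + s_2²/n_2) = (32.94 − 37.09)/√(5.513²/16 + 2.252²/17) = -2.80
Welch–Satterthwaite df ≈ 19.63
p-value = P(T ≤ -2.80) ≈ 0.006
Since p ≈ 0.006 < α = 0.1, reject H0; the evidence is statistically significant.

t = -2.80; reject H0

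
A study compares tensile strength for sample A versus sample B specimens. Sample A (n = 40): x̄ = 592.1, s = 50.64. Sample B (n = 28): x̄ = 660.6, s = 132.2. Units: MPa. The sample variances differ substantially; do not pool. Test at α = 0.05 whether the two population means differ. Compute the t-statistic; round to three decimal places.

-2.611

Let group 1 = sample A, group 2 = sample B. H0: μ_1 = μ_2; H1: μ_1 ≠ μ_2 (Welch's two-sample t-test, two-sided).
t = (x̄_1 − x̄_2)/√(s_1²/n_1 + s_2²/n_2) = (592.1 − 660.6)/√(50.64²/40 + 132.2²/28) = -2.611
Welch–Satterthwaite df ≈ 32.59
Two-sided p-value ≈ 0.014
Since p ≈ 0.014 < α = 0.05, reject H0; the evidence is statistically significant.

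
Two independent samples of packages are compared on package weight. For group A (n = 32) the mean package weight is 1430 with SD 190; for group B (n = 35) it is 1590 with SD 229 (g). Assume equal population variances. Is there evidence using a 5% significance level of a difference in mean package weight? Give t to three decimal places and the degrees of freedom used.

t = -3.096, df = 65

Let group 1 = group A, group 2 = group B. H0: μ_1 = μ_2; H1: μ_1 ≠ μ_2 (two-sample pooled-variance t-test, two-sided).
s_p² = [(32−1)·190² + (35−1)·229²]/(32+35−2) = 44647.6
t = (1430 − 1590)/√[44647.6·(1/32 + 1/35)] = -3.096
df = n₁ + n₂ − 2 = 65
Two-sided p-value ≈ 0.003
Since p ≈ 0.003 < α = 0.05, reject H0; the data support H1.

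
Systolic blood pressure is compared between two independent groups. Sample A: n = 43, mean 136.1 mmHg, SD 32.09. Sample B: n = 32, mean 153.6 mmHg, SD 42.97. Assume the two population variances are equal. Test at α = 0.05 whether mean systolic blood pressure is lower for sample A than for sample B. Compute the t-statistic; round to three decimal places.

-2.020

Let group 1 = sample A, group 2 = sample B. H0: μ_1 = μ_2; H1: μ_1 < μ_2 (two-sample pooled-variance t-test, left-tailed).
s_p² = [(43−1)·32.09² + (32−1)·42.97²]/(43+32−2) = 1376.57
t = (136.1 − 153.6)/√[1376.57·(1/43 + 1/32)] = -2.020
df = n₁ + n₂ − 2 = 73
p-value = P(T ≤ -2.020) ≈ 0.024
Since p ≈ 0.024 < α = 0.05, reject H0; the evidence is statistically significant.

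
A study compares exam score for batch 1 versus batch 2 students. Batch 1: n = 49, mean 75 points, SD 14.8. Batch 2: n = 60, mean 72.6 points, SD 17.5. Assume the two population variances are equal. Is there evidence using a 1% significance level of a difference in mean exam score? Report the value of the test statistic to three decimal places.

0.763

Let group 1 = batch 1, group 2 = batch 2. H0: μ_1 = μ_2; H1: μ_1 ≠ μ_2 (two-sample pooled-variance t-test, two-sided).
s_p² = [(49−1)·14.8² + (60−1)·17.5²]/(49+60−2) = 267.128
t = (75 − 72.6)/√[267.128·(1/49 + 1/60)] = 0.763
df = n₁ + n₂ − 2 = 107
Two-sided p-value ≈ 0.447
Since p ≈ 0.447 > α = 0.01, fail to reject H0; the evidence is not statistically significant.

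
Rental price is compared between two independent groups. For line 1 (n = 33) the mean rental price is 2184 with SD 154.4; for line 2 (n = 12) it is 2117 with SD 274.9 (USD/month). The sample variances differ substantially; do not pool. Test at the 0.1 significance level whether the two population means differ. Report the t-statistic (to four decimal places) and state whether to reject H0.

t = 0.7997; fail to reject H0

Let group 1 = line 1, group 2 = line 2. H0: μ_1 = μ_2; H1: μ_1 ≠ μ_2 (Welch's two-sample t-test, two-sided).
t = (x̄_1 − x̄_2)/√(s_1²/n_1 + s_2²/n_2) = (2184 − 2117)/√(154.4²/33 + 274.9²/12) = 0.7997
Welch–Satterthwaite df ≈ 13.61
Two-sided p-value ≈ 0.4376
Since p ≈ 0.4376 > α = 0.1, fail to reject H0; the evidence is not statistically significant.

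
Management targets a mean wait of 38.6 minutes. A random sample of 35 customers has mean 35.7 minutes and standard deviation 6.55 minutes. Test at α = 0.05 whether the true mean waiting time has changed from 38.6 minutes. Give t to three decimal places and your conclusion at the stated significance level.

H0: μ = 38.6; H1: μ ≠ 38.6 (one-sample t-test, two-sided).
t = (x̄ − μ₀)/(s/√n) = (35.7 − 38.6)/(6.55/√35) = -2.619
df = n − 1 = 34
Two-sided p-value ≈ 0.013
Since p ≈ 0.013 < α = 0.05, reject H0; the evidence is statistically significant.

t = -2.619; reject H0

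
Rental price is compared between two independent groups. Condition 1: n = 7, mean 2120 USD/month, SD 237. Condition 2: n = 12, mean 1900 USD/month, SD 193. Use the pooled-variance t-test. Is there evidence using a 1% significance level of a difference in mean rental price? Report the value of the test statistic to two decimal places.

2.21

Let group 1 = condition 1, group 2 = condition 2. H0: μ_1 = μ_2; H1: μ_1 ≠ μ_2 (two-sample pooled-variance t-test, two-sided).
s_p² = [(7−1)·237² + (12−1)·193²]/(7+12−2) = 43926.6
t = (2120 − 1900)/√[43926.6·(1/7 + 1/12)] = 2.21
df = n₁ + n₂ − 2 = 17
Two-sided p-value ≈ 0.0413
Since p ≈ 0.0413 > α = 0.01, fail to reject H0; the evidence is not statistically significant.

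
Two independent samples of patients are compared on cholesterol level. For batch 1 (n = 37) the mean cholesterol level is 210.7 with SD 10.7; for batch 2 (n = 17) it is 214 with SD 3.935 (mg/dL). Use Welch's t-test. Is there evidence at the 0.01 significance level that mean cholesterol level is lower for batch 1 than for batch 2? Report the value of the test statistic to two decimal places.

-1.65

Let group 1 = batch 1, group 2 = batch 2. H0: μ_1 = μ_2; H1: μ_1 < μ_2 (Welch's two-sample t-test, left-tailed).
t = (x̄_1 − x̄_2)/√(s_1²/n_1 + s_2²/n_2) = (210.7 − 214)/√(10.7²/37 + 3.935²/17) = -1.65
Welch–Satterthwaite df ≈ 50.47
p-value = P(T ≤ -1.65) ≈ 0.053
Since p ≈ 0.053 > α = 0.01, fail to reject H0; the data do not provide sufficient evidence against H0.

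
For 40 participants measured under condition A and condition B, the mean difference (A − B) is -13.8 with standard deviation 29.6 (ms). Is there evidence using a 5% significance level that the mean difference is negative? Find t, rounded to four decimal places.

H0: μ_d = 0; H1: μ_d < 0 (paired t-test on the differences, left-tailed).
t = d̄/(s_d/√n) = -13.8/(29.6/√40) = -2.9486
df = n − 1 = 39
p-value = P(T ≤ -2.9486) ≈ 0.0027
Since p ≈ 0.0027 < α = 0.05, reject H0; the data support H1.

-2.9486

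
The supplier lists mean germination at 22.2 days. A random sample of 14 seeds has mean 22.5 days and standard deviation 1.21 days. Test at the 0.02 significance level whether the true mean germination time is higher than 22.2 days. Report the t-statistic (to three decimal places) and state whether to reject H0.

t = 0.928; fail to reject H0

H0: μ = 22.2; H1: μ > 22.2 (one-sample t-test, right-tailed).
t = (x̄ − μ₀)/(s/√n) = (22.5 − 22.2)/(1.21/√14) = 0.928
df = n − 1 = 13
p-value = P(T ≥ 0.928) ≈ 0.185
Since p ≈ 0.185 > α = 0.02, fail to reject H0; the evidence is not statistically significant.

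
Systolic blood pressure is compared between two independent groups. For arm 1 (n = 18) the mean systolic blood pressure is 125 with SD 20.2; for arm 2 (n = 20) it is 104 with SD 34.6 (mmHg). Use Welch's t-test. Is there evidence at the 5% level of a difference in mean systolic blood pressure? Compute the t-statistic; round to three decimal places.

Let group 1 = arm 1, group 2 = arm 2. H0: μ_1 = μ_2; H1: μ_1 ≠ μ_2 (Welch's two-sample t-test, two-sided).
t = (x̄_1 − x̄_2)/√(s_1²/n_1 + s_2²/n_2) = (125 − 104)/√(20.2²/18 + 34.6²/20) = 2.312
Welch–Satterthwaite df ≈ 31.13
Two-sided p-value ≈ 0.0276
Since p ≈ 0.0276 < α = 0.05, reject H0; the evidence is statistically significant.

2.312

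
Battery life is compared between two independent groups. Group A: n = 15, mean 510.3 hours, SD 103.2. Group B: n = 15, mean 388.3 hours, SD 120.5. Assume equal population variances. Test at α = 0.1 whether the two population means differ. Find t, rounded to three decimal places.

Let group 1 = group A, group 2 = group B. H0: μ_1 = μ_2; H1: μ_1 ≠ μ_2 (two-sample pooled-variance t-test, two-sided).
s_p² = [(15−1)·103.2² + (15−1)·120.5²]/(15+15−2) = 12585.2
t = (510.3 − 388.3)/√[12585.2·(1/15 + 1/15)] = 2.978
df = n₁ + n₂ − 2 = 28
Two-sided p-value ≈ 0.006
Since p ≈ 0.006 < α = 0.1, reject H0; the data support H1.

2.978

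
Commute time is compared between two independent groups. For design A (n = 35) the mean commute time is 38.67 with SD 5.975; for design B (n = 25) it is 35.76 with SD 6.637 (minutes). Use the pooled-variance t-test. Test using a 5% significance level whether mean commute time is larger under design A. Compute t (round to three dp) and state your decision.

Let group 1 = design A, group 2 = design B. H0: μ_1 = μ_2; H1: μ_1 > μ_2 (two-sample pooled-variance t-test, right-tailed).
s_p² = [(35−1)·5.975² + (25−1)·6.637²]/(35+25−2) = 39.1554
t = (38.67 − 35.76)/√[39.1554·(1/35 + 1/25)] = 1.776
df = n₁ + n₂ − 2 = 58
p-value = P(T ≥ 1.776) ≈ 0.040
Since p ≈ 0.040 < α = 0.05, reject H0; the evidence is statistically significant.

t = 1.776; reject H0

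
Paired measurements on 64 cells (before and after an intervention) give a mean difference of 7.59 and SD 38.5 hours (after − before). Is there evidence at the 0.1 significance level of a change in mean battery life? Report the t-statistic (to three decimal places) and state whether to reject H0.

t = 1.577; fail to reject H0

H0: μ_d = 0; H1: μ_d ≠ 0 (paired t-test on the differences, two-sided).
t = d̄/(s_d/√n) = 7.59/(38.5/√64) = 1.577
df = n − 1 = 63
Two-sided p-value ≈ 0.1198
Since p ≈ 0.1198 > α = 0.1, fail to reject H0; the evidence is not statistically significant.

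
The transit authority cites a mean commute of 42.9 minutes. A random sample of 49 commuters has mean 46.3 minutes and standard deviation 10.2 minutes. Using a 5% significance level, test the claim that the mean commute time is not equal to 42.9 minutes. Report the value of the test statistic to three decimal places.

2.333

H0: μ = 42.9; H1: μ ≠ 42.9 (one-sample t-test, two-sided).
t = (x̄ − μ₀)/(s/√n) = (46.3 − 42.9)/(10.2/√49) = 2.333
df = n − 1 = 48
Two-sided p-value ≈ 0.024
Since p ≈ 0.024 < α = 0.05, reject H0; the data support H1.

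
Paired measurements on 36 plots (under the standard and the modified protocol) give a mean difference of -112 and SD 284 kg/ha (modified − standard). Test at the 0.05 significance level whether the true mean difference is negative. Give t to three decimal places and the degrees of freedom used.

t = -2.366, df = 35

H0: μ_d = 0; H1: μ_d < 0 (paired t-test on the differences, left-tailed).
t = d̄/(s_d/√n) = -112/(284/√36) = -2.366
df = n − 1 = 35
p-value = P(T ≤ -2.366) ≈ 0.0118
Since p ≈ 0.0118 < α = 0.05, reject H0; the data support H1.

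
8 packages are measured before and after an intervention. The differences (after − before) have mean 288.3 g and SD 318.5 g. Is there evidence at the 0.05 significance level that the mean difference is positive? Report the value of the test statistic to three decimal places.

2.560

H0: μ_d = 0; H1: μ_d > 0 (paired t-test on the differences, right-tailed).
t = d̄/(s_d/√n) = 288.3/(318.5/√8) = 2.560
df = n − 1 = 7
p-value = P(T ≥ 2.560) ≈ 0.0188
Since p ≈ 0.0188 < α = 0.05, reject H0; the evidence is statistically significant.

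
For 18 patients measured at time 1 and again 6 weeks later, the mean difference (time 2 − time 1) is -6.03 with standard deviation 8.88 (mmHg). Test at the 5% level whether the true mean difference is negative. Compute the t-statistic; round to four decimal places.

-2.8810

H0: μ_d = 0; H1: μ_d < 0 (paired t-test on the differences, left-tailed).
t = d̄/(s_d/√n) = -6.03/(8.88/√18) = -2.8810
df = n − 1 = 17
p-value = P(T ≤ -2.8810) ≈ 0.0052
Since p ≈ 0.0052 < α = 0.05, reject H0; the data support H1.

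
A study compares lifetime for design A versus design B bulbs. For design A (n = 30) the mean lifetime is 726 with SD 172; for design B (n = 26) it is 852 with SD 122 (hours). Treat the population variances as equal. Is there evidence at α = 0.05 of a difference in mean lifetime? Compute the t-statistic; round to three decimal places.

-3.116

Let group 1 = design A, group 2 = design B. H0: μ_1 = μ_2; H1: μ_1 ≠ μ_2 (two-sample pooled-variance t-test, two-sided).
s_p² = [(30−1)·172² + (26−1)·122²]/(30+26−2) = 22778.4
t = (726 − 852)/√[22778.4·(1/30 + 1/26)] = -3.116
df = n₁ + n₂ − 2 = 54
Two-sided p-value ≈ 0.003
Since p ≈ 0.003 < α = 0.05, reject H0; the evidence is statistically significant.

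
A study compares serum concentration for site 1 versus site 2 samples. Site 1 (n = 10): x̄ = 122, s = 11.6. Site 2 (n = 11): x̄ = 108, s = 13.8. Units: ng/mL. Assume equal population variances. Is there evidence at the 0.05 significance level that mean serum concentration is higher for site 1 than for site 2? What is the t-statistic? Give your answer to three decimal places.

2.502

Let group 1 = site 1, group 2 = site 2. H0: μ_1 = μ_2; H1: μ_1 > μ_2 (two-sample pooled-variance t-test, right-tailed).
s_p² = [(10−1)·11.6² + (11−1)·13.8²]/(10+11−2) = 163.971
t = (122 − 108)/√[163.971·(1/10 + 1/11)] = 2.502
df = n₁ + n₂ − 2 = 19
p-value = P(T ≥ 2.502) ≈ 0.0108
Since p ≈ 0.0108 < α = 0.05, reject H0; the evidence is statistically significant.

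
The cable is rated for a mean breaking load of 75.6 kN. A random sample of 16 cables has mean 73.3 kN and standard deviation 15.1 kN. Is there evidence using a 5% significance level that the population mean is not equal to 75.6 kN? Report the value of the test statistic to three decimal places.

-0.609

H0: μ = 75.6; H1: μ ≠ 75.6 (one-sample t-test, two-sided).
t = (x̄ − μ₀)/(s/√n) = (73.3 − 75.6)/(15.1/√16) = -0.609
df = n − 1 = 15
Two-sided p-value ≈ 0.551
Since p ≈ 0.551 > α = 0.05, fail to reject H0; the data do not provide sufficient evidence against H0.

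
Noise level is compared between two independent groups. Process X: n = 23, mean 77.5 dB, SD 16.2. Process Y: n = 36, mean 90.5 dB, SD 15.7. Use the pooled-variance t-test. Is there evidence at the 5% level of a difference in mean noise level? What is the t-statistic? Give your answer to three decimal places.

-3.064

Let group 1 = process X, group 2 = process Y. H0: μ_1 = μ_2; H1: μ_1 ≠ μ_2 (two-sample pooled-variance t-test, two-sided).
s_p² = [(23−1)·16.2² + (36−1)·15.7²]/(23+36−2) = 252.646
t = (77.5 − 90.5)/√[252.646·(1/23 + 1/36)] = -3.064
df = n₁ + n₂ − 2 = 57
Two-sided p-value ≈ 0.003
Since p ≈ 0.003 < α = 0.05, reject H0; the data support H1.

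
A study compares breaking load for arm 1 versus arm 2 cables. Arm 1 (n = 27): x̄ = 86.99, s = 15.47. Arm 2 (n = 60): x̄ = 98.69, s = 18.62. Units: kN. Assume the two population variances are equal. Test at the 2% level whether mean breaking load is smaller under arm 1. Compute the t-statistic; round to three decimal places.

-2.850

Let group 1 = arm 1, group 2 = arm 2. H0: μ_1 = μ_2; H1: μ_1 < μ_2 (two-sample pooled-variance t-test, left-tailed).
s_p² = [(27−1)·15.47² + (60−1)·18.62²]/(27+60−2) = 313.858
t = (86.99 − 98.69)/√[313.858·(1/27 + 1/60)] = -2.850
df = n₁ + n₂ − 2 = 85
p-value = P(T ≤ -2.850) ≈ 0.0027
Since p ≈ 0.0027 < α = 0.02, reject H0; the evidence is statistically significant.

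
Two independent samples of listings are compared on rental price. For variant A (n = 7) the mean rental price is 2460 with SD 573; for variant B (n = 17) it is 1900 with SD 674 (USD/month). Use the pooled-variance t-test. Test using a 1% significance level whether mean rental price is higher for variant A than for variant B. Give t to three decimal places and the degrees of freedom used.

Let group 1 = variant A, group 2 = variant B. H0: μ_1 = μ_2; H1: μ_1 > μ_2 (two-sample pooled-variance t-test, right-tailed).
s_p² = [(7−1)·573² + (17−1)·674²]/(7+17−2) = 419927
t = (2460 − 1900)/√[419927·(1/7 + 1/17)] = 1.924
df = n₁ + n₂ − 2 = 22
p-value = P(T ≥ 1.924) ≈ 0.034
Since p ≈ 0.034 > α = 0.01, fail to reject H0; the data do not provide sufficient evidence against H0.

t = 1.924, df = 22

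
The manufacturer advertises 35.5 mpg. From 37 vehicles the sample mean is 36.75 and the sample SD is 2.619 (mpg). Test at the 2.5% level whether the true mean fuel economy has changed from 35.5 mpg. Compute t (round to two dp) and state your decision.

t = 2.90; reject H0

H0: μ = 35.5; H1: μ ≠ 35.5 (one-sample t-test, two-sided).
t = (x̄ − μ₀)/(s/√n) = (36.75 − 35.5)/(2.619/√37) = 2.90
df = n − 1 = 36
Two-sided p-value ≈ 0.0063
Since p ≈ 0.0063 < α = 0.025, reject H0; the data support H1.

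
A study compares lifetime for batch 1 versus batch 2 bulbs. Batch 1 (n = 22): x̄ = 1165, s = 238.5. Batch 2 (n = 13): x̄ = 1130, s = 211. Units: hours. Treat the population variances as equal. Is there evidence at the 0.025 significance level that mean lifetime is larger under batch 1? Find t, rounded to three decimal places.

0.437

Let group 1 = batch 1, group 2 = batch 2. H0: μ_1 = μ_2; H1: μ_1 > μ_2 (two-sample pooled-variance t-test, right-tailed).
s_p² = [(22−1)·238.5² + (13−1)·211²]/(22+13−2) = 52387.2
t = (1165 − 1130)/√[52387.2·(1/22 + 1/13)] = 0.437
df = n₁ + n₂ − 2 = 33
p-value = P(T ≥ 0.437) ≈ 0.332
Since p ≈ 0.332 > α = 0.025, fail to reject H0; the data do not provide sufficient evidence against H0.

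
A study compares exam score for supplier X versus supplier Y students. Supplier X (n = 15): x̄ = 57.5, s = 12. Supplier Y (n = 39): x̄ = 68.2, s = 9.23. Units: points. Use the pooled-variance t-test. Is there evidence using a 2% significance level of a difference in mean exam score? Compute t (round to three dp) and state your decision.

Let group 1 = supplier X, group 2 = supplier Y. H0: μ_1 = μ_2; H1: μ_1 ≠ μ_2 (two-sample pooled-variance t-test, two-sided).
s_p² = [(15−1)·12² + (39−1)·9.23²]/(15+39−2) = 101.026
t = (57.5 − 68.2)/√[101.026·(1/15 + 1/39)] = -3.504
df = n₁ + n₂ − 2 = 52
Two-sided p-value ≈ 0.0010
Since p ≈ 0.0010 < α = 0.02, reject H0; the evidence is statistically significant.

t = -3.504; reject H0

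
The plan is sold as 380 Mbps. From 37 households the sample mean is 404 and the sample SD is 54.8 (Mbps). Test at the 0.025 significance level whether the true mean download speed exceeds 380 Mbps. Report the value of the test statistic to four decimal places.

H0: μ = 380; H1: μ > 380 (one-sample t-test, right-tailed).
t = (x̄ − μ₀)/(s/√n) = (404 − 380)/(54.8/√37) = 2.6640
df = n − 1 = 36
p-value = P(T ≥ 2.6640) ≈ 0.006
Since p ≈ 0.006 < α = 0.025, reject H0; the data support H1.

2.6640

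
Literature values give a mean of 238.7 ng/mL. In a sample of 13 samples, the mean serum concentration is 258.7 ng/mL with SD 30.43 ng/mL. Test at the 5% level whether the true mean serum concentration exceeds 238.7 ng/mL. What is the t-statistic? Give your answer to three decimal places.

2.370

H0: μ = 238.7; H1: μ > 238.7 (one-sample t-test, right-tailed).
t = (x̄ − μ₀)/(s/√n) = (258.7 − 238.7)/(30.43/√13) = 2.370
df = n − 1 = 12
p-value = P(T ≥ 2.370) ≈ 0.0177
Since p ≈ 0.0177 < α = 0.05, reject H0; the data support H1.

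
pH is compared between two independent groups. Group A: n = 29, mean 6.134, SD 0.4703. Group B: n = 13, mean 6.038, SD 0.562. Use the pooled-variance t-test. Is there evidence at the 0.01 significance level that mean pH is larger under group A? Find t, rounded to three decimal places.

0.576

Let group 1 = group A, group 2 = group B. H0: μ_1 = μ_2; H1: μ_1 > μ_2 (two-sample pooled-variance t-test, right-tailed).
s_p² = [(29−1)·0.4703² + (13−1)·0.562²]/(29+13−2) = 0.249581
t = (6.134 − 6.038)/√[0.249581·(1/29 + 1/13)] = 0.576
df = n₁ + n₂ − 2 = 40
p-value = P(T ≥ 0.576) ≈ 0.284
Since p ≈ 0.284 > α = 0.01, fail to reject H0; the evidence is not statistically significant.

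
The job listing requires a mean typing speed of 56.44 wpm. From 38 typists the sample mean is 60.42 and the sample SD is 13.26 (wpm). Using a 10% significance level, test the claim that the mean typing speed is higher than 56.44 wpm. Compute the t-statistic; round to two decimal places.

H0: μ = 56.44; H1: μ > 56.44 (one-sample t-test, right-tailed).
t = (x̄ − μ₀)/(s/√n) = (60.42 − 56.44)/(13.26/√38) = 1.85
df = n − 1 = 37
p-value = P(T ≥ 1.85) ≈ 0.0361
Since p ≈ 0.0361 < α = 0.1, reject H0; the data support H1.

1.85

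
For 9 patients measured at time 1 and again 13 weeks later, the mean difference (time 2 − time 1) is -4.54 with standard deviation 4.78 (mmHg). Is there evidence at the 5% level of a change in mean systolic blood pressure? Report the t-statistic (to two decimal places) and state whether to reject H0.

t = -2.85; reject H0

H0: μ_d = 0; H1: μ_d ≠ 0 (paired t-test on the differences, two-sided).
t = d̄/(s_d/√n) = -4.54/(4.78/√9) = -2.85
df = n − 1 = 8
Two-sided p-value ≈ 0.021
Since p ≈ 0.021 < α = 0.05, reject H0; the evidence is statistically significant.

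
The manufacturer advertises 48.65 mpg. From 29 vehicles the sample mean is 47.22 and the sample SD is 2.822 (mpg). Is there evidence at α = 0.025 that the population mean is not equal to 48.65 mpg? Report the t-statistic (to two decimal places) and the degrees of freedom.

t = -2.73, df = 28

H0: μ = 48.65; H1: μ ≠ 48.65 (one-sample t-test, two-sided).
t = (x̄ − μ₀)/(s/√n) = (47.22 − 48.65)/(2.822/√29) = -2.73
df = n − 1 = 28
Two-sided p-value ≈ 0.0109
Since p ≈ 0.0109 < α = 0.025, reject H0; the data support H1.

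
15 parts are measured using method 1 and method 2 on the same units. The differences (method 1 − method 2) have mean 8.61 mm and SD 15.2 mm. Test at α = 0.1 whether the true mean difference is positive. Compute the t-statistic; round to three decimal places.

2.194

H0: μ_d = 0; H1: μ_d > 0 (paired t-test on the differences, right-tailed).
t = d̄/(s_d/√n) = 8.61/(15.2/√15) = 2.194
df = n − 1 = 14
p-value = P(T ≥ 2.194) ≈ 0.0228
Since p ≈ 0.0228 < α = 0.1, reject H0; the evidence is statistically significant.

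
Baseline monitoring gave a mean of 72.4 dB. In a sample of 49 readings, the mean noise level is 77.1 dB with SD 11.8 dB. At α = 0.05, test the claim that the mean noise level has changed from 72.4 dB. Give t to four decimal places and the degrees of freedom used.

t = 2.7881, df = 48

H0: μ = 72.4; H1: μ ≠ 72.4 (one-sample t-test, two-sided).
t = (x̄ − μ₀)/(s/√n) = (77.1 − 72.4)/(11.8/√49) = 2.7881
df = n − 1 = 48
Two-sided p-value ≈ 0.008
Since p ≈ 0.008 < α = 0.05, reject H0; the data support H1.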